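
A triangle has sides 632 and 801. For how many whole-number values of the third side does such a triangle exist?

The third side lies in the open interval (169, 1433).
Integers from 170 to 1432 inclusive: 1432 − 170 + 1 = 1263.

1263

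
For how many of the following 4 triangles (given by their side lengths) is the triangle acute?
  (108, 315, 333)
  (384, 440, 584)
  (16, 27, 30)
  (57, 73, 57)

(108,315,333): 108²+315² = 110889 = 333² → right
(384,440,584): 384²+440² = 341056 = 584² → right
(16,27,30): 16²+27² = 985 > 900 = 30² → acute
(57,73,57): 57²+57² = 6498 > 5329 = 73² → acute
2 of the 4 are acute.

2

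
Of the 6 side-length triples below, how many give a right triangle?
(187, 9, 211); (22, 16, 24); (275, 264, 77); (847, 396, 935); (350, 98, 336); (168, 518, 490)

(187,9,211): 9+187 ≤ 211, not a triangle
(22,16,24): 16²+22² = 740 > 576 = 24² → acute
(275,264,77): 77²+264² = 75625 = 275² → right
(847,396,935): 396²+847² = 874225 = 935² → right
(350,98,336): 98²+336² = 122500 = 350² → right
(168,518,490): 168²+490² = 268324 = 518² → right
4 of the 6 are right.

4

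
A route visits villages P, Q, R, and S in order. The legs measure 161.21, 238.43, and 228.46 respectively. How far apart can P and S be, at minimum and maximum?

0 ≤ PS ≤ 628.10

The maximum is all hops collinear in one direction: 161.21 + 238.43 + 228.46 = 628.10.
The longest hop is 238.43; the others sum to 389.67. Since 238.43 ≤ 389.67, the path can fold back on itself completely, so the minimum distance is 0.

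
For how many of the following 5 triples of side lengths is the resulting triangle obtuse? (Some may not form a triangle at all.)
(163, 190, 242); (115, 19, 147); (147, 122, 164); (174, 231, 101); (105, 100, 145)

1

(163,190,242): 163²+190² = 62669 > 58564 = 242² → acute
(115,19,147): 19+115 ≤ 147, not a triangle
(147,122,164): 122²+147² = 36493 > 26896 = 164² → acute
(174,231,101): 101²+174² = 40477 < 53361 = 231² → obtuse
(105,100,145): 100²+105² = 21025 = 145² → right
1 of the 5 is obtuse.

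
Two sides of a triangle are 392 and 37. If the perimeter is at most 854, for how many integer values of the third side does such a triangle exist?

Triangle inequality: 355 < x < 429. Perimeter ≤ 854 gives x ≤ 854 − 392 − 37 = 425.
So 355 < x ≤ 425; integers 356 through 425: 70 values.

70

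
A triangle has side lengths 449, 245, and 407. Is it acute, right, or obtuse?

Compare the square of the longest side to the sum of squares of the other two: 245² + 407² = 225674 > 201601 = 449².

acute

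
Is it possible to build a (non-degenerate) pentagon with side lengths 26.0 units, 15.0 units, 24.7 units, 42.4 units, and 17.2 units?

Yes

A pentagon exists iff every side is shorter than the sum of the others — equivalently, the longest side is less than the sum of the rest.
Longest side 42.4 < 82.9 (sum of the remaining 4), so yes.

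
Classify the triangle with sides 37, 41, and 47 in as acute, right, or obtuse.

acute

Compare the square of the longest side to the sum of squares of the other two: 37² + 41² = 3050 > 2209 = 47².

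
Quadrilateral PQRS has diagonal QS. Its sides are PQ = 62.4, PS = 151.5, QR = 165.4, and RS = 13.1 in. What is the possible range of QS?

152.3 < QS < 178.5

From triangle PQS: |62.4 − 151.5| < QS < 62.4 + 151.5, i.e. 89.1 < QS < 213.9.
From triangle RQS: 152.3 < QS < 178.5.
Both must hold, so QS lies in the intersection.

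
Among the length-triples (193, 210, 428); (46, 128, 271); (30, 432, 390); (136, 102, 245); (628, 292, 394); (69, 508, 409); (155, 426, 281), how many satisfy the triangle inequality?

2

(193,210,428): 193+210 ≤ 428 → not valid
(46,128,271): 46+128 ≤ 271 → not valid
(30,390,432): 30+390 ≤ 432 → not valid
(102,136,245): 102+136 ≤ 245 → not valid
(292,394,628): 292+394 > 628 → valid
(69,409,508): 69+409 ≤ 508 → not valid
(155,281,426): 155+281 > 426 → valid
2 of the 7 triples form a triangle.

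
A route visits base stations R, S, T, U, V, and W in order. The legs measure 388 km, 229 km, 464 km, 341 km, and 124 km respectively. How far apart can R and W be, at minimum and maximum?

0 ≤ RW ≤ 1546 km

The maximum is all hops collinear in one direction: 388 + 229 + 464 + 341 + 124 = 1546.
The longest hop is 464; the others sum to 1082. Since 464 ≤ 1082, the path can fold back on itself completely, so the minimum distance is 0.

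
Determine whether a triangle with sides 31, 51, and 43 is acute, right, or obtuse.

Compare the square of the longest side to the sum of squares of the other two: 31² + 43² = 2810 > 2601 = 51².

acute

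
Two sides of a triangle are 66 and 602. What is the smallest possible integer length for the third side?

The third side must be strictly greater than |66 − 602| = 536.
The smallest integer above 536 is 537.

537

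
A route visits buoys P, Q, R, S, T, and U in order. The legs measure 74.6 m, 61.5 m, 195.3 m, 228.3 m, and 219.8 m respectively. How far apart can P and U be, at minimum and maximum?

0 ≤ PU ≤ 779.5 m

The maximum is all hops collinear in one direction: 74.6 + 61.5 + 195.3 + 228.3 + 219.8 = 779.5.
The longest hop is 228.3; the others sum to 551.2. Since 228.3 ≤ 551.2, the path can fold back on itself completely, so the minimum distance is 0.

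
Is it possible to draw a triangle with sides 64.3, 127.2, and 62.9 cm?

The two shorter sides sum to 127.2, exactly equal to the longest side 127.2.
That gives only a degenerate (flat) triangle — the inequality must be strict.

No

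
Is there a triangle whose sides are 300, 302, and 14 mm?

The longest side is 302, and the other two sum to 314.
Since 314 > 302, the triangle inequality holds.

Yes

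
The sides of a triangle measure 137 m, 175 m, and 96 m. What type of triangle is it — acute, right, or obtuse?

Compare the square of the longest side to the sum of squares of the other two: 96² + 137² = 27985 < 30625 = 175².

obtuse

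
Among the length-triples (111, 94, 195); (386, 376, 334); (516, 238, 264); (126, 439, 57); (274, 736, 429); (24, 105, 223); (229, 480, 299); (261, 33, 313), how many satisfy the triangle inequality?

(94,111,195): 94+111 > 195 → valid
(334,376,386): 334+376 > 386 → valid
(238,264,516): 238+264 ≤ 516 → not valid
(57,126,439): 57+126 ≤ 439 → not valid
(274,429,736): 274+429 ≤ 736 → not valid
(24,105,223): 24+105 ≤ 223 → not valid
(229,299,480): 229+299 > 480 → valid
(33,261,313): 33+261 ≤ 313 → not valid
3 of the 8 triples form a triangle.

3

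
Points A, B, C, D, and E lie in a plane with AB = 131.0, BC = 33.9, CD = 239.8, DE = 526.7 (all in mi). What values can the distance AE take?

122.0 ≤ AE ≤ 931.4 mi

The maximum is all hops collinear in one direction: 131.0 + 33.9 + 239.8 + 526.7 = 931.4.
The longest hop is 526.7; the others sum to 404.7. Folding the others back against it leaves at least 526.7 − 404.7 = 122.0.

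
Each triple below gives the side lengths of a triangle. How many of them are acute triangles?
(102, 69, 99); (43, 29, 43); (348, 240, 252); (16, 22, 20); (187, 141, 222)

(102,69,99): 69²+99² = 14562 > 10404 = 102² → acute
(43,29,43): 29²+43² = 2690 > 1849 = 43² → acute
(348,240,252): 240²+252² = 121104 = 348² → right
(16,22,20): 16²+20² = 656 > 484 = 22² → acute
(187,141,222): 141²+187² = 54850 > 49284 = 222² → acute
4 of the 5 are acute.

4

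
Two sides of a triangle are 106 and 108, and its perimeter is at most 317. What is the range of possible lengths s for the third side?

Triangle inequality alone gives 2 < s < 214.
The perimeter condition gives s ≤ 317 − 106 − 108 = 103.
Intersecting the two: 2 < s ≤ 103.

2 < s ≤ 103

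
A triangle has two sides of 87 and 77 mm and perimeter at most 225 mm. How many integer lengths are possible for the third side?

Triangle inequality: 10 < x < 164. Perimeter ≤ 225 gives x ≤ 225 − 87 − 77 = 61.
So 10 < x ≤ 61; integers 11 through 61: 51 values.

51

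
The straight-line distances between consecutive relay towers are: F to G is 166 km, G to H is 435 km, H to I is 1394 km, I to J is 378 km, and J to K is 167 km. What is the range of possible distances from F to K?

The maximum is all hops collinear in one direction: 166 + 435 + 1394 + 378 + 167 = 2540.
The longest hop is 1394; the others sum to 1146. Folding the others back against it leaves at least 1394 − 1146 = 248.

248 ≤ FK ≤ 2540 km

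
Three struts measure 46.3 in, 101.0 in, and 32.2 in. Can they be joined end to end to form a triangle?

No

The longest side is 101.0, but the other two sum to only 78.5.
78.5 < 101.0, so the triangle inequality fails.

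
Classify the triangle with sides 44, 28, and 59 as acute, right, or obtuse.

obtuse

Compare the square of the longest side to the sum of squares of the other two: 28² + 44² = 2720 < 3481 = 59².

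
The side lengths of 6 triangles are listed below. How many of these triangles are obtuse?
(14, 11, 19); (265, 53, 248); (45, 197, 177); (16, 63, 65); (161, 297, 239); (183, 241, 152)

(14,11,19): 11²+14² = 317 < 361 = 19² → obtuse
(265,53,248): 53²+248² = 64313 < 70225 = 265² → obtuse
(45,197,177): 45²+177² = 33354 < 38809 = 197² → obtuse
(16,63,65): 16²+63² = 4225 = 65² → right
(161,297,239): 161²+239² = 83042 < 88209 = 297² → obtuse
(183,241,152): 152²+183² = 56593 < 58081 = 241² → obtuse
5 of the 6 are obtuse.

5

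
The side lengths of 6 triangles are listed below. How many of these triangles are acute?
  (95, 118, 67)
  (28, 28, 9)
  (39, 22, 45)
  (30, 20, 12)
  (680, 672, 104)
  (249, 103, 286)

1

(95,118,67): 67²+95² = 13514 < 13924 = 118² → obtuse
(28,28,9): 9²+28² = 865 > 784 = 28² → acute
(39,22,45): 22²+39² = 2005 < 2025 = 45² → obtuse
(30,20,12): 12²+20² = 544 < 900 = 30² → obtuse
(680,672,104): 104²+672² = 462400 = 680² → right
(249,103,286): 103²+249² = 72610 < 81796 = 286² → obtuse
1 of the 6 is acute.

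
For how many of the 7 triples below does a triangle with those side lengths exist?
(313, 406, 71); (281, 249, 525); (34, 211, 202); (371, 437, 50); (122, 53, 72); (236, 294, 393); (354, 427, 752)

5

(71,313,406): 71+313 ≤ 406 → not valid
(249,281,525): 249+281 > 525 → valid
(34,202,211): 34+202 > 211 → valid
(50,371,437): 50+371 ≤ 437 → not valid
(53,72,122): 53+72 > 122 → valid
(236,294,393): 236+294 > 393 → valid
(354,427,752): 354+427 > 752 → valid
5 of the 7 triples form a triangle.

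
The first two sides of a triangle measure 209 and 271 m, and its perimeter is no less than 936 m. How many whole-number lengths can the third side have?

Triangle inequality: 62 < x < 480. Perimeter ≥ 936 gives x ≥ 936 − 209 − 271 = 456.
So 456 ≤ x < 480; integers 456 through 479: 24 values.

24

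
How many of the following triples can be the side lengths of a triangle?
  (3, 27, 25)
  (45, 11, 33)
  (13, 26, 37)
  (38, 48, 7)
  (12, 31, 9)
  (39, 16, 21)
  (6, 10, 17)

(3,25,27): 3+25 > 27 → valid
(11,33,45): 11+33 ≤ 45 → not valid
(13,26,37): 13+26 > 37 → valid
(7,38,48): 7+38 ≤ 48 → not valid
(9,12,31): 9+12 ≤ 31 → not valid
(16,21,39): 16+21 ≤ 39 → not valid
(6,10,17): 6+10 ≤ 17 → not valid
2 of the 7 triples form a triangle.

2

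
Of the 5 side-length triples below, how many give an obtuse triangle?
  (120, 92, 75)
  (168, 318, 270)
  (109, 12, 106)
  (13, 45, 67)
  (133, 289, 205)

3

(120,92,75): 75²+92² = 14089 < 14400 = 120² → obtuse
(168,318,270): 168²+270² = 101124 = 318² → right
(109,12,106): 12²+106² = 11380 < 11881 = 109² → obtuse
(13,45,67): 13+45 ≤ 67, not a triangle
(133,289,205): 133²+205² = 59714 < 83521 = 289² → obtuse
3 of the 5 are obtuse.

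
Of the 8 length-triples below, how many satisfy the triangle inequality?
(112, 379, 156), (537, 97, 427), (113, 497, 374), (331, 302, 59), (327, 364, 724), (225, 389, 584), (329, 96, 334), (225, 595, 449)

(112,156,379): 112+156 ≤ 379 → not valid
(97,427,537): 97+427 ≤ 537 → not valid
(113,374,497): 113+374 ≤ 497 → not valid
(59,302,331): 59+302 > 331 → valid
(327,364,724): 327+364 ≤ 724 → not valid
(225,389,584): 225+389 > 584 → valid
(96,329,334): 96+329 > 334 → valid
(225,449,595): 225+449 > 595 → valid
4 of the 8 triples form a triangle.

4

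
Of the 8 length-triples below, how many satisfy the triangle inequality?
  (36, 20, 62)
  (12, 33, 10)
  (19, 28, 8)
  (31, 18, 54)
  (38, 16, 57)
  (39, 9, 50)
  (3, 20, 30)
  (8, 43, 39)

1

(20,36,62): 20+36 ≤ 62 → not valid
(10,12,33): 10+12 ≤ 33 → not valid
(8,19,28): 8+19 ≤ 28 → not valid
(18,31,54): 18+31 ≤ 54 → not valid
(16,38,57): 16+38 ≤ 57 → not valid
(9,39,50): 9+39 ≤ 50 → not valid
(3,20,30): 3+20 ≤ 30 → not valid
(8,39,43): 8+39 > 43 → valid
1 of the 8 triples forms a triangle.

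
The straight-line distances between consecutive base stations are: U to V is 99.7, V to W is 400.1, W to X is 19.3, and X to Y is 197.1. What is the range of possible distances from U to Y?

84.0 ≤ UY ≤ 716.2

The maximum is all hops collinear in one direction: 99.7 + 400.1 + 19.3 + 197.1 = 716.2.
The longest hop is 400.1; the others sum to 316.1. Folding the others back against it leaves at least 400.1 − 316.1 = 84.0.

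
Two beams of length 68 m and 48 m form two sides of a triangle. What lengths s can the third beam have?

20 < s < 116 (m)

By the triangle inequality, s must be less than 68 + 48 = 116 and greater than |68 − 48| = 20.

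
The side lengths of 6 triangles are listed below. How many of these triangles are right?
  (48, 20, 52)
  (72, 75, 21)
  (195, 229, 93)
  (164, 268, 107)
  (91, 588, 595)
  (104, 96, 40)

4

(48,20,52): 20²+48² = 2704 = 52² → right
(72,75,21): 21²+72² = 5625 = 75² → right
(195,229,93): 93²+195² = 46674 < 52441 = 229² → obtuse
(164,268,107): 107²+164² = 38345 < 71824 = 268² → obtuse
(91,588,595): 91²+588² = 354025 = 595² → right
(104,96,40): 40²+96² = 10816 = 104² → right
4 of the 6 are right.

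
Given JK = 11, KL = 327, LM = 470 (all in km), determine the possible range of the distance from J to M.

132 ≤ JM ≤ 808 km

The maximum is all hops collinear in one direction: 11 + 327 + 470 = 808.
The longest hop is 470; the others sum to 338. Folding the others back against it leaves at least 470 − 338 = 132.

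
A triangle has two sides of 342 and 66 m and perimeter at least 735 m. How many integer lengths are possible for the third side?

Triangle inequality: 276 < x < 408. Perimeter ≥ 735 gives x ≥ 735 − 342 − 66 = 327.
So 327 ≤ x < 408; integers 327 through 407: 81 values.

81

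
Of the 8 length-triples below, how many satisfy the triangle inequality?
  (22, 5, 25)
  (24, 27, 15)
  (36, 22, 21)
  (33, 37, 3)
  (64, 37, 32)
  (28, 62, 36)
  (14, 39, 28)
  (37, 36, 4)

(5,22,25): 5+22 > 25 → valid
(15,24,27): 15+24 > 27 → valid
(21,22,36): 21+22 > 36 → valid
(3,33,37): 3+33 ≤ 37 → not valid
(32,37,64): 32+37 > 64 → valid
(28,36,62): 28+36 > 62 → valid
(14,28,39): 14+28 > 39 → valid
(4,36,37): 4+36 > 37 → valid
7 of the 8 triples form a triangle.

7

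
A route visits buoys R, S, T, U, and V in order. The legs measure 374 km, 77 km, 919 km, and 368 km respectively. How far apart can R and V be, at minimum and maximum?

100 ≤ RV ≤ 1738 km

The maximum is all hops collinear in one direction: 374 + 77 + 919 + 368 = 1738.
The longest hop is 919; the others sum to 819. Folding the others back against it leaves at least 919 − 819 = 100.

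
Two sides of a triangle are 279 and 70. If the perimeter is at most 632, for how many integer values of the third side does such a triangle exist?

Triangle inequality: 209 < x < 349. Perimeter ≤ 632 gives x ≤ 632 − 279 − 70 = 283.
So 209 < x ≤ 283; integers 210 through 283: 74 values.

74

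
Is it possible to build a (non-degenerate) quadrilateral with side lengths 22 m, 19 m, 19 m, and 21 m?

A quadrilateral exists iff every side is shorter than the sum of the others — equivalently, the longest side is less than the sum of the rest.
Longest side 22 < 59 (sum of the remaining 3), so yes.

Yes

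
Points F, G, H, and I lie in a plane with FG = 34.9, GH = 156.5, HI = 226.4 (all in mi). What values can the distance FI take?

35.0 ≤ FI ≤ 417.8 mi

The maximum is all hops collinear in one direction: 34.9 + 156.5 + 226.4 = 417.8.
The longest hop is 226.4; the others sum to 191.4. Folding the others back against it leaves at least 226.4 − 191.4 = 35.0.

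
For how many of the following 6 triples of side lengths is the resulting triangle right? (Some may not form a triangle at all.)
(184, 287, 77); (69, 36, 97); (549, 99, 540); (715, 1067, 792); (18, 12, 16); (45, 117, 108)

3

(184,287,77): 77+184 ≤ 287, not a triangle
(69,36,97): 36²+69² = 6057 < 9409 = 97² → obtuse
(549,99,540): 99²+540² = 301401 = 549² → right
(715,1067,792): 715²+792² = 1138489 = 1067² → right
(18,12,16): 12²+16² = 400 > 324 = 18² → acute
(45,117,108): 45²+108² = 13689 = 117² → right
3 of the 6 are right.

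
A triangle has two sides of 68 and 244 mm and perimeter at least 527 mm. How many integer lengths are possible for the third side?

97

Triangle inequality: 176 < x < 312. Perimeter ≥ 527 gives x ≥ 527 − 68 − 244 = 215.
So 215 ≤ x < 312; integers 215 through 311: 97 values.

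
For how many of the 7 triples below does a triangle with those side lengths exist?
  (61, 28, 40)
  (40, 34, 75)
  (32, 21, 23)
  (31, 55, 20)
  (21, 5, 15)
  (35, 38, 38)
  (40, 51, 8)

3

(28,40,61): 28+40 > 61 → valid
(34,40,75): 34+40 ≤ 75 → not valid
(21,23,32): 21+23 > 32 → valid
(20,31,55): 20+31 ≤ 55 → not valid
(5,15,21): 5+15 ≤ 21 → not valid
(35,38,38): 35+38 > 38 → valid
(8,40,51): 8+40 ≤ 51 → not valid
3 of the 7 triples form a triangle.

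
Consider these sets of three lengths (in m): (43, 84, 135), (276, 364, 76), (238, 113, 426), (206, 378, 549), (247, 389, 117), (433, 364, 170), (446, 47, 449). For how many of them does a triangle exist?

(43,84,135): 43+84 ≤ 135 → not valid
(76,276,364): 76+276 ≤ 364 → not valid
(113,238,426): 113+238 ≤ 426 → not valid
(206,378,549): 206+378 > 549 → valid
(117,247,389): 117+247 ≤ 389 → not valid
(170,364,433): 170+364 > 433 → valid
(47,446,449): 47+446 > 449 → valid
3 of the 7 triples form a triangle.

3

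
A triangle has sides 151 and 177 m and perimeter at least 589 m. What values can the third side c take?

261 ≤ c < 328 m

Triangle inequality alone gives 26 < c < 328.
The perimeter condition gives c ≥ 589 − 151 − 177 = 261.
Intersecting the two: 261 ≤ c < 328.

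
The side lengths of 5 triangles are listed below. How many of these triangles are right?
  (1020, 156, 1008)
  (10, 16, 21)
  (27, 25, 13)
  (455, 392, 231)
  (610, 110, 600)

3

(1020,156,1008): 156²+1008² = 1040400 = 1020² → right
(10,16,21): 10²+16² = 356 < 441 = 21² → obtuse
(27,25,13): 13²+25² = 794 > 729 = 27² → acute
(455,392,231): 231²+392² = 207025 = 455² → right
(610,110,600): 110²+600² = 372100 = 610² → right
3 of the 5 are right.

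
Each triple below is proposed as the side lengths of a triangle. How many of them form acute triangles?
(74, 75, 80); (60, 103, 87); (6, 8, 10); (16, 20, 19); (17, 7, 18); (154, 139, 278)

4

(74,75,80): 74²+75² = 11101 > 6400 = 80² → acute
(60,103,87): 60²+87² = 11169 > 10609 = 103² → acute
(6,8,10): 6²+8² = 100 = 10² → right
(16,20,19): 16²+19² = 617 > 400 = 20² → acute
(17,7,18): 7²+17² = 338 > 324 = 18² → acute
(154,139,278): 139²+154² = 43037 < 77284 = 278² → obtuse
4 of the 6 are acute.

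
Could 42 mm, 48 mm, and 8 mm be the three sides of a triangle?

The longest side is 48, and the other two sum to 50.
Since 50 > 48, the triangle inequality holds.

Yes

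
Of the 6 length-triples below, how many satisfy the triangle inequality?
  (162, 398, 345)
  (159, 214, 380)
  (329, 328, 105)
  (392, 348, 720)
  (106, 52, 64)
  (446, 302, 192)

5

(162,345,398): 162+345 > 398 → valid
(159,214,380): 159+214 ≤ 380 → not valid
(105,328,329): 105+328 > 329 → valid
(348,392,720): 348+392 > 720 → valid
(52,64,106): 52+64 > 106 → valid
(192,302,446): 192+302 > 446 → valid
5 of the 6 triples form a triangle.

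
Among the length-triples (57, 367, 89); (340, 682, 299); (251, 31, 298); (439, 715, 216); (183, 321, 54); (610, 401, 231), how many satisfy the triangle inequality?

1

(57,89,367): 57+89 ≤ 367 → not valid
(299,340,682): 299+340 ≤ 682 → not valid
(31,251,298): 31+251 ≤ 298 → not valid
(216,439,715): 216+439 ≤ 715 → not valid
(54,183,321): 54+183 ≤ 321 → not valid
(231,401,610): 231+401 > 610 → valid
1 of the 6 triples forms a triangle.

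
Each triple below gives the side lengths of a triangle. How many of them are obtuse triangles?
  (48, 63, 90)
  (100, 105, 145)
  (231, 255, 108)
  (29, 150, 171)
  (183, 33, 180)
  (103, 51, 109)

(48,63,90): 48²+63² = 6273 < 8100 = 90² → obtuse
(100,105,145): 100²+105² = 21025 = 145² → right
(231,255,108): 108²+231² = 65025 = 255² → right
(29,150,171): 29²+150² = 23341 < 29241 = 171² → obtuse
(183,33,180): 33²+180² = 33489 = 183² → right
(103,51,109): 51²+103² = 13210 > 11881 = 109² → acute
2 of the 6 are obtuse.

2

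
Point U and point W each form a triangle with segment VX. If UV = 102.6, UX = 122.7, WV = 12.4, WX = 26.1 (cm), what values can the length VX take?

20.1 < VX < 38.5

From triangle UVX: |102.6 − 122.7| < VX < 102.6 + 122.7, i.e. 20.1 < VX < 225.3.
From triangle WVX: 13.7 < VX < 38.5.
Both must hold, so VX lies in the intersection.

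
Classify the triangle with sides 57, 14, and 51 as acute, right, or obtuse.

Compare the square of the longest side to the sum of squares of the other two: 14² + 51² = 2797 < 3249 = 57².

obtuse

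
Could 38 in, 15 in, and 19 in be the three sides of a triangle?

No

The longest side is 38, but the other two sum to only 34.
34 < 38, so the triangle inequality fails.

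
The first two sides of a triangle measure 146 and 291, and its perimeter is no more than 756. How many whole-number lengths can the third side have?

Triangle inequality: 145 < x < 437. Perimeter ≤ 756 gives x ≤ 756 − 146 − 291 = 319.
So 145 < x ≤ 319; integers 146 through 319: 174 values.

174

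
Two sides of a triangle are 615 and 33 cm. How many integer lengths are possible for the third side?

The third side lies in the open interval (582, 648).
Integers from 583 to 647 inclusive: 647 − 583 + 1 = 65.

65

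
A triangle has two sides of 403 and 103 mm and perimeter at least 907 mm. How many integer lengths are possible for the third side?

Triangle inequality: 300 < x < 506. Perimeter ≥ 907 gives x ≥ 907 − 403 − 103 = 401.
So 401 ≤ x < 506; integers 401 through 505: 105 values.

105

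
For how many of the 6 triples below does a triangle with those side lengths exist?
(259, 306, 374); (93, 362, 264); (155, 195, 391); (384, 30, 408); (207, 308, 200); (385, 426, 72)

(259,306,374): 259+306 > 374 → valid
(93,264,362): 93+264 ≤ 362 → not valid
(155,195,391): 155+195 ≤ 391 → not valid
(30,384,408): 30+384 > 408 → valid
(200,207,308): 200+207 > 308 → valid
(72,385,426): 72+385 > 426 → valid
4 of the 6 triples form a triangle.

4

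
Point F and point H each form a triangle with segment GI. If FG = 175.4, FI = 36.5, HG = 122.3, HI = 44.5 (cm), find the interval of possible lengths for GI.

138.9 < GI < 166.8

From triangle FGI: |175.4 − 36.5| < GI < 175.4 + 36.5, i.e. 138.9 < GI < 211.9.
From triangle HGI: 77.8 < GI < 166.8.
Both must hold, so GI lies in the intersection.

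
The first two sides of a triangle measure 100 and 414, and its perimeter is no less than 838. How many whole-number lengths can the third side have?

190

Triangle inequality: 314 < x < 514. Perimeter ≥ 838 gives x ≥ 838 − 100 − 414 = 324.
So 324 ≤ x < 514; integers 324 through 513: 190 values.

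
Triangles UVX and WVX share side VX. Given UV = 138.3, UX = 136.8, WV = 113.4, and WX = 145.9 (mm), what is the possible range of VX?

From triangle UVX: |138.3 − 136.8| < VX < 138.3 + 136.8, i.e. 1.5 < VX < 275.1.
From triangle WVX: 32.5 < VX < 259.3.
Both must hold, so VX lies in the intersection.

32.5 < VX < 259.3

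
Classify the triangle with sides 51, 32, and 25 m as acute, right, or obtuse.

obtuse

Compare the square of the longest side to the sum of squares of the other two: 25² + 32² = 1649 < 2601 = 51².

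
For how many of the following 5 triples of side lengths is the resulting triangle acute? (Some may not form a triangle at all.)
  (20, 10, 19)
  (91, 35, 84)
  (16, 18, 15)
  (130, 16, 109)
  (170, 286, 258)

(20,10,19): 10²+19² = 461 > 400 = 20² → acute
(91,35,84): 35²+84² = 8281 = 91² → right
(16,18,15): 15²+16² = 481 > 324 = 18² → acute
(130,16,109): 16+109 ≤ 130, not a triangle
(170,286,258): 170²+258² = 95464 > 81796 = 286² → acute
3 of the 5 are acute.

3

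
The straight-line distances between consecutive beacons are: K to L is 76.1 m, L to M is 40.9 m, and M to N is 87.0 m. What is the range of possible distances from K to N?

The maximum is all hops collinear in one direction: 76.1 + 40.9 + 87.0 = 204.0.
The longest hop is 87.0; the others sum to 117.0. Since 87.0 ≤ 117.0, the path can fold back on itself completely, so the minimum distance is 0.

0 ≤ KN ≤ 204.0 m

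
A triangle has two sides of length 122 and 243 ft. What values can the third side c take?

121 < c < 365 (ft)

By the triangle inequality, c must be less than 122 + 243 = 365 and greater than |122 − 243| = 121.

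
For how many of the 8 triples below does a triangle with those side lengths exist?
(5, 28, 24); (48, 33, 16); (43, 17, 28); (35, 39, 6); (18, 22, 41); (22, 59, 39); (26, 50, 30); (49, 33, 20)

(5,24,28): 5+24 > 28 → valid
(16,33,48): 16+33 > 48 → valid
(17,28,43): 17+28 > 43 → valid
(6,35,39): 6+35 > 39 → valid
(18,22,41): 18+22 ≤ 41 → not valid
(22,39,59): 22+39 > 59 → valid
(26,30,50): 26+30 > 50 → valid
(20,33,49): 20+33 > 49 → valid
7 of the 8 triples form a triangle.

7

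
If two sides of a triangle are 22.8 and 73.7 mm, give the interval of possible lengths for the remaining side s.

50.9 < s < 96.5 (mm)

By the triangle inequality, s must be less than 22.8 + 73.7 = 96.5 and greater than |22.8 − 73.7| = 50.9.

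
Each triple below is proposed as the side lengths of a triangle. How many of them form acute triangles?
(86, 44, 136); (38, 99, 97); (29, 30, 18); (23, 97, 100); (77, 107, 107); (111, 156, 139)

4

(86,44,136): 44+86 ≤ 136, not a triangle
(38,99,97): 38²+97² = 10853 > 9801 = 99² → acute
(29,30,18): 18²+29² = 1165 > 900 = 30² → acute
(23,97,100): 23²+97² = 9938 < 10000 = 100² → obtuse
(77,107,107): 77²+107² = 17378 > 11449 = 107² → acute
(111,156,139): 111²+139² = 31642 > 24336 = 156² → acute
4 of the 6 are acute.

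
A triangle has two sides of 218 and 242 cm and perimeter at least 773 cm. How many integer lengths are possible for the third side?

Triangle inequality: 24 < x < 460. Perimeter ≥ 773 gives x ≥ 773 − 218 − 242 = 313.
So 313 ≤ x < 460; integers 313 through 459: 147 values.

147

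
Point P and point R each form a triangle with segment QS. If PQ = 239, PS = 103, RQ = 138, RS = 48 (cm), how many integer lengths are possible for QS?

From triangle PQS: 136 < QS < 342.
From triangle RQS: 90 < QS < 186.
Intersection: 136 < QS < 186, so integers 137 through 185: 49 values.

49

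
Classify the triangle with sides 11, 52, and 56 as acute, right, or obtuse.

obtuse

Compare the square of the longest side to the sum of squares of the other two: 11² + 52² = 2825 < 3136 = 56².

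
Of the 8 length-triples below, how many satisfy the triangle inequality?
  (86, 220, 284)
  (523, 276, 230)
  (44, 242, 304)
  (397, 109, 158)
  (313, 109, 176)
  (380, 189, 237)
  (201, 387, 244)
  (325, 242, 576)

(86,220,284): 86+220 > 284 → valid
(230,276,523): 230+276 ≤ 523 → not valid
(44,242,304): 44+242 ≤ 304 → not valid
(109,158,397): 109+158 ≤ 397 → not valid
(109,176,313): 109+176 ≤ 313 → not valid
(189,237,380): 189+237 > 380 → valid
(201,244,387): 201+244 > 387 → valid
(242,325,576): 242+325 ≤ 576 → not valid
3 of the 8 triples form a triangle.

3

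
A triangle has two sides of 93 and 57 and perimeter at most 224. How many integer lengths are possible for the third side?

Triangle inequality: 36 < x < 150. Perimeter ≤ 224 gives x ≤ 224 − 93 − 57 = 74.
So 36 < x ≤ 74; integers 37 through 74: 38 values.

38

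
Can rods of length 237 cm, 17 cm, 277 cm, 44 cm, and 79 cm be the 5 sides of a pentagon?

A pentagon exists iff every side is shorter than the sum of the others — equivalently, the longest side is less than the sum of the rest.
Longest side 277 < 377 (sum of the remaining 4), so yes.

Yes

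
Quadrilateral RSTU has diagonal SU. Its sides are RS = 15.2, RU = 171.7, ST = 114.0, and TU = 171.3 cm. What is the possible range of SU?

From triangle RSU: |15.2 − 171.7| < SU < 15.2 + 171.7, i.e. 156.5 < SU < 186.9.
From triangle TSU: 57.3 < SU < 285.3.
Both must hold, so SU lies in the intersection.

156.5 < SU < 186.9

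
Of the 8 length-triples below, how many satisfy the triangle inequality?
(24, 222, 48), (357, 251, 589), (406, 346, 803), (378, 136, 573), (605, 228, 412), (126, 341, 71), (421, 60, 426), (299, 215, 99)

(24,48,222): 24+48 ≤ 222 → not valid
(251,357,589): 251+357 > 589 → valid
(346,406,803): 346+406 ≤ 803 → not valid
(136,378,573): 136+378 ≤ 573 → not valid
(228,412,605): 228+412 > 605 → valid
(71,126,341): 71+126 ≤ 341 → not valid
(60,421,426): 60+421 > 426 → valid
(99,215,299): 99+215 > 299 → valid
4 of the 8 triples form a triangle.

4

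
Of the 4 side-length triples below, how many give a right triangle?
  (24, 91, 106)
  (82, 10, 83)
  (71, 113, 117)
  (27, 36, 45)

(24,91,106): 24²+91² = 8857 < 11236 = 106² → obtuse
(82,10,83): 10²+82² = 6824 < 6889 = 83² → obtuse
(71,113,117): 71²+113² = 17810 > 13689 = 117² → acute
(27,36,45): 27²+36² = 2025 = 45² → right
1 of the 4 is right.

1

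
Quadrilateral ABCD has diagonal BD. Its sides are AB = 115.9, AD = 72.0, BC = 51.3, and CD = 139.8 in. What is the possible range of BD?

88.5 < BD < 187.9

From triangle ABD: |115.9 − 72.0| < BD < 115.9 + 72.0, i.e. 43.9 < BD < 187.9.
From triangle CBD: 88.5 < BD < 191.1.
Both must hold, so BD lies in the intersection.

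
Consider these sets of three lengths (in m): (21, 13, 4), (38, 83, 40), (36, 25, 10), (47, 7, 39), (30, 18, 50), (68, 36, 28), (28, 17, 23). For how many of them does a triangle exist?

1

(4,13,21): 4+13 ≤ 21 → not valid
(38,40,83): 38+40 ≤ 83 → not valid
(10,25,36): 10+25 ≤ 36 → not valid
(7,39,47): 7+39 ≤ 47 → not valid
(18,30,50): 18+30 ≤ 50 → not valid
(28,36,68): 28+36 ≤ 68 → not valid
(17,23,28): 17+23 > 28 → valid
1 of the 7 triples forms a triangle.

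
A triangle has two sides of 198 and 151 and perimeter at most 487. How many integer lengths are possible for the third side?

Triangle inequality: 47 < x < 349. Perimeter ≤ 487 gives x ≤ 487 − 198 − 151 = 138.
So 47 < x ≤ 138; integers 48 through 138: 91 values.

91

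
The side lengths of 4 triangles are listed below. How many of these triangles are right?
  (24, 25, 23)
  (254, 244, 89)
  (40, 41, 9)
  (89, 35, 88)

1

(24,25,23): 23²+24² = 1105 > 625 = 25² → acute
(254,244,89): 89²+244² = 67457 > 64516 = 254² → acute
(40,41,9): 9²+40² = 1681 = 41² → right
(89,35,88): 35²+88² = 8969 > 7921 = 89² → acute
1 of the 4 is right.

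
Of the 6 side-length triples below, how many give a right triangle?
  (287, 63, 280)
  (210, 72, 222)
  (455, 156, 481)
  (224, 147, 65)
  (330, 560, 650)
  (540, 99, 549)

5

(287,63,280): 63²+280² = 82369 = 287² → right
(210,72,222): 72²+210² = 49284 = 222² → right
(455,156,481): 156²+455² = 231361 = 481² → right
(224,147,65): 65+147 ≤ 224, not a triangle
(330,560,650): 330²+560² = 422500 = 650² → right
(540,99,549): 99²+540² = 301401 = 549² → right
5 of the 6 are right.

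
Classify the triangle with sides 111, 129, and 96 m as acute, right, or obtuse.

Compare the square of the longest side to the sum of squares of the other two: 96² + 111² = 21537 > 16641 = 129².

acute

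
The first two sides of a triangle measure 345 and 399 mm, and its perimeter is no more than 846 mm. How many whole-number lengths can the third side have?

Triangle inequality: 54 < x < 744. Perimeter ≤ 846 gives x ≤ 846 − 345 − 399 = 102.
So 54 < x ≤ 102; integers 55 through 102: 48 values.

48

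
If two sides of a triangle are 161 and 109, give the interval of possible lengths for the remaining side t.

52 < t < 270

By the triangle inequality, t must be less than 161 + 109 = 270 and greater than |161 − 109| = 52.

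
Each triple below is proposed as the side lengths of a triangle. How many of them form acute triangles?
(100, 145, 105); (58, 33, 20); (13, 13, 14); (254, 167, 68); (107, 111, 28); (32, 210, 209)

2

(100,145,105): 100²+105² = 21025 = 145² → right
(58,33,20): 20+33 ≤ 58, not a triangle
(13,13,14): 13²+13² = 338 > 196 = 14² → acute
(254,167,68): 68+167 ≤ 254, not a triangle
(107,111,28): 28²+107² = 12233 < 12321 = 111² → obtuse
(32,210,209): 32²+209² = 44705 > 44100 = 210² → acute
2 of the 6 are acute.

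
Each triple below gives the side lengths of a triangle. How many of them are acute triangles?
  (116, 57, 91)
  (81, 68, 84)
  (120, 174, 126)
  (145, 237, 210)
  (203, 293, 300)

(116,57,91): 57²+91² = 11530 < 13456 = 116² → obtuse
(81,68,84): 68²+81² = 11185 > 7056 = 84² → acute
(120,174,126): 120²+126² = 30276 = 174² → right
(145,237,210): 145²+210² = 65125 > 56169 = 237² → acute
(203,293,300): 203²+293² = 127058 > 90000 = 300² → acute
3 of the 5 are acute.

3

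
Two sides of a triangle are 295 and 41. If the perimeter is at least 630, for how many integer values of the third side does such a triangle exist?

42

Triangle inequality: 254 < x < 336. Perimeter ≥ 630 gives x ≥ 630 − 295 − 41 = 294.
So 294 ≤ x < 336; integers 294 through 335: 42 values.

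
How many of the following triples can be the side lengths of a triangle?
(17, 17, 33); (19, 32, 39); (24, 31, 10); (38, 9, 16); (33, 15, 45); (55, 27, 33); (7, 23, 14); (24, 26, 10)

(17,17,33): 17+17 > 33 → valid
(19,32,39): 19+32 > 39 → valid
(10,24,31): 10+24 > 31 → valid
(9,16,38): 9+16 ≤ 38 → not valid
(15,33,45): 15+33 > 45 → valid
(27,33,55): 27+33 > 55 → valid
(7,14,23): 7+14 ≤ 23 → not valid
(10,24,26): 10+24 > 26 → valid
6 of the 8 triples form a triangle.

6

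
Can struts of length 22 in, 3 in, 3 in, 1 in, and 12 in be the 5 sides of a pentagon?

For a pentagon, each side must be shorter than the sum of the others.
Here the longest side is 22, but the remaining 4 sides sum to only 19.

No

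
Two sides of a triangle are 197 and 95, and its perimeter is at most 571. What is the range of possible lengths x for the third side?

Triangle inequality alone gives 102 < x < 292.
The perimeter condition gives x ≤ 571 − 197 − 95 = 279.
Intersecting the two: 102 < x ≤ 279.

102 < x ≤ 279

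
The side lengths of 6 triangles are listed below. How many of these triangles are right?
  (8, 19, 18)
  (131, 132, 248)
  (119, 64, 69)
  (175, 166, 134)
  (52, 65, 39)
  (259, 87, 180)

1

(8,19,18): 8²+18² = 388 > 361 = 19² → acute
(131,132,248): 131²+132² = 34585 < 61504 = 248² → obtuse
(119,64,69): 64²+69² = 8857 < 14161 = 119² → obtuse
(175,166,134): 134²+166² = 45512 > 30625 = 175² → acute
(52,65,39): 39²+52² = 4225 = 65² → right
(259,87,180): 87²+180² = 39969 < 67081 = 259² → obtuse
1 of the 6 is right.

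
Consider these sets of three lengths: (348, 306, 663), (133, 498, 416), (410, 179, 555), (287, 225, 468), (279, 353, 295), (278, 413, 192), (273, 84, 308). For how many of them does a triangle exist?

(306,348,663): 306+348 ≤ 663 → not valid
(133,416,498): 133+416 > 498 → valid
(179,410,555): 179+410 > 555 → valid
(225,287,468): 225+287 > 468 → valid
(279,295,353): 279+295 > 353 → valid
(192,278,413): 192+278 > 413 → valid
(84,273,308): 84+273 > 308 → valid
6 of the 7 triples form a triangle.

6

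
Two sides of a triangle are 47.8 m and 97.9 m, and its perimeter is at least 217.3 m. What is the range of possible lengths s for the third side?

Triangle inequality alone gives 50.1 < s < 145.7.
The perimeter condition gives s ≥ 217.3 − 47.8 − 97.9 = 71.6.
Intersecting the two: 71.6 ≤ s < 145.7.

71.6 ≤ s < 145.7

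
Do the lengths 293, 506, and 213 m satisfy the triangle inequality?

The two shorter sides sum to 506, exactly equal to the longest side 506.
That gives only a degenerate (flat) triangle — the inequality must be strict.

No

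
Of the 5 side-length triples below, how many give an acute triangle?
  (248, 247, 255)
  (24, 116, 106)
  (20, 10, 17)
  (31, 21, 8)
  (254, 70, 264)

(248,247,255): 247²+248² = 122513 > 65025 = 255² → acute
(24,116,106): 24²+106² = 11812 < 13456 = 116² → obtuse
(20,10,17): 10²+17² = 389 < 400 = 20² → obtuse
(31,21,8): 8+21 ≤ 31, not a triangle
(254,70,264): 70²+254² = 69416 < 69696 = 264² → obtuse
1 of the 5 is acute.

1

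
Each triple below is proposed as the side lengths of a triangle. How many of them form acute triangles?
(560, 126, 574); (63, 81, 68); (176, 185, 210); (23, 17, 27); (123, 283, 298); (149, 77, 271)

(560,126,574): 126²+560² = 329476 = 574² → right
(63,81,68): 63²+68² = 8593 > 6561 = 81² → acute
(176,185,210): 176²+185² = 65201 > 44100 = 210² → acute
(23,17,27): 17²+23² = 818 > 729 = 27² → acute
(123,283,298): 123²+283² = 95218 > 88804 = 298² → acute
(149,77,271): 77+149 ≤ 271, not a triangle
4 of the 6 are acute.

4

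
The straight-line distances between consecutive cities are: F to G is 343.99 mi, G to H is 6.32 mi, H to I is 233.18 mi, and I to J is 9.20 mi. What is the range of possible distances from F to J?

95.29 ≤ FJ ≤ 592.69 mi

The maximum is all hops collinear in one direction: 343.99 + 6.32 + 233.18 + 9.20 = 592.69.
The longest hop is 343.99; the others sum to 248.70. Folding the others back against it leaves at least 343.99 − 248.70 = 95.29.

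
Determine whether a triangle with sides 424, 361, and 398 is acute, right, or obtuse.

Compare the square of the longest side to the sum of squares of the other two: 361² + 398² = 288725 > 179776 = 424².

acute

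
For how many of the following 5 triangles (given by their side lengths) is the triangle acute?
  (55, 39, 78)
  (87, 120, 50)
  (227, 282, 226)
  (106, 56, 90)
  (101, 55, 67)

(55,39,78): 39²+55² = 4546 < 6084 = 78² → obtuse
(87,120,50): 50²+87² = 10069 < 14400 = 120² → obtuse
(227,282,226): 226²+227² = 102605 > 79524 = 282² → acute
(106,56,90): 56²+90² = 11236 = 106² → right
(101,55,67): 55²+67² = 7514 < 10201 = 101² → obtuse
1 of the 5 is acute.

1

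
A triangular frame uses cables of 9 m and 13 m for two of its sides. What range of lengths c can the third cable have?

4 < c < 22 (m)

By the triangle inequality, c must be less than 9 + 13 = 22 and greater than |9 − 13| = 4.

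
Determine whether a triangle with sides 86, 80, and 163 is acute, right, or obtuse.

Compare the square of the longest side to the sum of squares of the other two: 80² + 86² = 13796 < 26569 = 163².

obtuse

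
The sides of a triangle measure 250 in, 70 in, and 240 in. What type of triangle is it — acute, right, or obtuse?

right

Compare the square of the longest side to the sum of squares of the other two: 70² + 240² = 62500 = 250².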